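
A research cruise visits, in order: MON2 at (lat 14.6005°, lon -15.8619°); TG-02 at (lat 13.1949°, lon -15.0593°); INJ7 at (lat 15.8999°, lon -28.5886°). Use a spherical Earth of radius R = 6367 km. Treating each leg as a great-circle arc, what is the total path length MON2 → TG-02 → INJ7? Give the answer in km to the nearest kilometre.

1664 km

MON2→TG-02: c = 0.028049 rad, d = 178.59 km
TG-02→INJ7: c = 0.233328 rad, d = 1485.60 km
Total = 178.59 + 1485.60 = 1664.18 km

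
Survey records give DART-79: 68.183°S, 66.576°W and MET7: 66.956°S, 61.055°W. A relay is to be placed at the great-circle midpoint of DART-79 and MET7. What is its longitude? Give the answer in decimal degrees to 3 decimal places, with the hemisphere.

63.744°W

Bx = cos φ₂ cos Δλ = 0.389622,  By = cos φ₂ sin Δλ = 0.037660
φₘ = atan2(sin φ₁ + sin φ₂, √((cos φ₁ + Bx)² + By²)) = -67.59294°
λₘ = λ₁ + atan2(By, cos φ₁ + Bx) = -63.74384°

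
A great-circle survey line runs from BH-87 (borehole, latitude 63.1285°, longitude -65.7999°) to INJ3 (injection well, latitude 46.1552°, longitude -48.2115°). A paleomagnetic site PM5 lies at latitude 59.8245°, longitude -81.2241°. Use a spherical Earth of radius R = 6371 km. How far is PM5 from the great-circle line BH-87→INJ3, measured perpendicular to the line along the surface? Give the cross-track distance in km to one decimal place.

δ₁₃ = central angle BH-87→PM5 = 0.140436 rad  (haversine)
θ₁₃ = bearing BH-87→PM5 = 252.760°,  θ₁₂ = bearing BH-87→INJ3 = 141.488°
dₓₜ = R·arcsin(sin δ₁₃ · sin(θ₁₃ − θ₁₂)) = 6371·arcsin(0.13998·sin(111.272°)) = 833.398 km
|dₓₜ| = 833.398 km

833.4 km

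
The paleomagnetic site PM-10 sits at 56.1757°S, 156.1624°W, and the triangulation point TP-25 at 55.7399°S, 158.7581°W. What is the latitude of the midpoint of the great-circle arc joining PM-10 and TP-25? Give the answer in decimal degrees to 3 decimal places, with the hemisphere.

55.965°S

Bx = cos φ₂ cos Δλ = 0.562373,  By = cos φ₂ sin Δλ = -0.025495
φₘ = atan2(sin φ₁ + sin φ₂, √((cos φ₁ + Bx)² + By²)) = -55.96462°
λₘ = λ₁ + atan2(By, cos φ₁ + Bx) = -157.46756°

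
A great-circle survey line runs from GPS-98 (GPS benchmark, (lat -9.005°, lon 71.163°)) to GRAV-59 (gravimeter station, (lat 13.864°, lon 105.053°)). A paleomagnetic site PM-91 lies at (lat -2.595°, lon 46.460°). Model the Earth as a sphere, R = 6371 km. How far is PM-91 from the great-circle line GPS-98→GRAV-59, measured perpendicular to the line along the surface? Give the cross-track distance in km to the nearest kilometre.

2030 km

δ₁₃ = central angle GPS-98→PM-91 = 0.443034 rad  (haversine)
θ₁₃ = bearing GPS-98→PM-91 = 283.124°,  θ₁₂ = bearing GPS-98→GRAV-59 = 56.171°
dₓₜ = R·arcsin(sin δ₁₃ · sin(θ₁₃ − θ₁₂)) = 6371·arcsin(0.42868·sin(226.953°)) = -2030.076 km
|dₓₜ| = 2030.076 km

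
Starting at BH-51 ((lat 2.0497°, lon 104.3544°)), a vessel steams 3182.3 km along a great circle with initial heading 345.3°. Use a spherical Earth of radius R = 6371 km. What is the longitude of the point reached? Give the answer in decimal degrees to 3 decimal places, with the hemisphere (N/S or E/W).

δ = d/R = 3182.3/6371 = 0.499498 rad
φ₂ = arcsin(sin φ₁ cos δ + cos φ₁ sin δ cos θ)
   = arcsin(0.03577·0.87782 + 0.99936·0.47898·0.96727) = 29.63063°
λ₂ = λ₁ + atan2(sin θ sin δ cos φ₁, cos δ − sin φ₁ sin φ₂) = 96.31628°

96.316°E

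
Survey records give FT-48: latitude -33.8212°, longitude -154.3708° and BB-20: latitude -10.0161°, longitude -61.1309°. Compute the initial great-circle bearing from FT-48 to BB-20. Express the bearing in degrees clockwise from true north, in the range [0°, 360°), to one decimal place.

Δλ = 93.2399°
y = sin Δλ · cos φ₂ = 0.983185
x = cos φ₁ sin φ₂ − sin φ₁ cos φ₂ cos Δλ = -0.175471
θ = atan2(y, x) = 100.1192° → 100.1192° (mod 360°)

100.1°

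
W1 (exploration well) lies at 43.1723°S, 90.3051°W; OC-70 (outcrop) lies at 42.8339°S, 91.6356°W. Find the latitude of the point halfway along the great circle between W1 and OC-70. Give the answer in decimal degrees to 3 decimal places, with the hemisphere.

Bx = cos φ₂ cos Δλ = 0.733130,  By = cos φ₂ sin Δλ = -0.017028
φₘ = atan2(sin φ₁ + sin φ₂, √((cos φ₁ + Bx)² + By²)) = -43.00503°
λₘ = λ₁ + atan2(By, cos φ₁ + Bx) = -90.97218°

43.005°S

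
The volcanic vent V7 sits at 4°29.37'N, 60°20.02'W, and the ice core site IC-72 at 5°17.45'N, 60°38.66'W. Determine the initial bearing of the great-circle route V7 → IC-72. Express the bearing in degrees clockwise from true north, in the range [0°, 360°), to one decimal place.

338.9°

V7: φ = +4.48950°, λ = -60.33367°
IC-72: φ = +5.29083°, λ = -60.64433°
Δλ = -0.3107°
y = sin Δλ · cos φ₂ = -0.005399
x = cos φ₁ sin φ₂ − sin φ₁ cos φ₂ cos Δλ = 0.013987
θ = atan2(y, x) = -21.1073° → 338.8927° (mod 360°)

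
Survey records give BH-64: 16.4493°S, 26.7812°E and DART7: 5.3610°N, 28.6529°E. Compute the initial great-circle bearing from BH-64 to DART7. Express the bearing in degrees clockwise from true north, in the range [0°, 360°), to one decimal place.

5.0°

Δλ = 1.8717°
y = sin Δλ · cos φ₂ = 0.032519
x = cos φ₁ sin φ₂ − sin φ₁ cos φ₂ cos Δλ = 0.371384
θ = atan2(y, x) = 5.0041° → 5.0041° (mod 360°)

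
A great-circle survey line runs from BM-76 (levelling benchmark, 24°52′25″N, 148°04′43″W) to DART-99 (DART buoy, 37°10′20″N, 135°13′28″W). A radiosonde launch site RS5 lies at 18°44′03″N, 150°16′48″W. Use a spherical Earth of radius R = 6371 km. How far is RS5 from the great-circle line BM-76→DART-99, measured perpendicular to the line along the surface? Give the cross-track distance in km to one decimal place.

243.8 km

BM-76: φ = +24.87361°, λ = -148.07861°
DART-99: φ = +37.17222°, λ = -135.22444°
RS5: φ = +18.73417°, λ = -150.28000°
δ₁₃ = central angle BM-76→RS5 = 0.112927 rad  (haversine)
θ₁₃ = bearing BM-76→RS5 = 198.833°,  θ₁₂ = bearing BM-76→DART-99 = 38.683°
dₓₜ = R·arcsin(sin δ₁₃ · sin(θ₁₃ − θ₁₂)) = 6371·arcsin(0.11269·sin(160.150°)) = 243.835 km
|dₓₜ| = 243.835 km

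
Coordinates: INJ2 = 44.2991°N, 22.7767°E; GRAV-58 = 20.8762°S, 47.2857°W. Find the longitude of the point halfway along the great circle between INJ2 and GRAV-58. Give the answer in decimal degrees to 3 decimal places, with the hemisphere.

Bx = cos φ₂ cos Δλ = 0.318611,  By = cos φ₂ sin Δλ = -0.878352
φₘ = atan2(sin φ₁ + sin φ₂, √((cos φ₁ + Bx)² + By²)) = 14.14814°
λₘ = λ₁ + atan2(By, cos φ₁ + Bx) = -17.56159°

17.562°W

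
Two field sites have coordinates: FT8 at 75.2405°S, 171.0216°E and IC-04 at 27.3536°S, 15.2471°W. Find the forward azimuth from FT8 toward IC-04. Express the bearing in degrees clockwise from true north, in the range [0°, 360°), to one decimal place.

Δλ = 173.7313°
y = sin Δλ · cos φ₂ = 0.096982
x = cos φ₁ sin φ₂ − sin φ₁ cos φ₂ cos Δλ = -0.970804
θ = atan2(y, x) = 174.2951° → 174.2951° (mod 360°)

174.3°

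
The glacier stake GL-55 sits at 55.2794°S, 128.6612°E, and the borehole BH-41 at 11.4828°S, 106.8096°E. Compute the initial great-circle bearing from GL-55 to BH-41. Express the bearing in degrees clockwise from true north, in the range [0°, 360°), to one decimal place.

Δλ = -21.8516°
y = sin Δλ · cos φ₂ = -0.364754
x = cos φ₁ sin φ₂ − sin φ₁ cos φ₂ cos Δλ = 0.634227
θ = atan2(y, x) = -29.9039° → 330.0961° (mod 360°)

330.1°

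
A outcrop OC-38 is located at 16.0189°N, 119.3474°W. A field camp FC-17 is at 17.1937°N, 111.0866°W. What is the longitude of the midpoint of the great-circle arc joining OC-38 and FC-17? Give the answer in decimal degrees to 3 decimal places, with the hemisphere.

Bx = cos φ₂ cos Δλ = 0.945399,  By = cos φ₂ sin Δλ = 0.137258
φₘ = atan2(sin φ₁ + sin φ₂, √((cos φ₁ + Bx)² + By²)) = 16.64715°
λₘ = λ₁ + atan2(By, cos φ₁ + Bx) = -115.22965°

115.230°W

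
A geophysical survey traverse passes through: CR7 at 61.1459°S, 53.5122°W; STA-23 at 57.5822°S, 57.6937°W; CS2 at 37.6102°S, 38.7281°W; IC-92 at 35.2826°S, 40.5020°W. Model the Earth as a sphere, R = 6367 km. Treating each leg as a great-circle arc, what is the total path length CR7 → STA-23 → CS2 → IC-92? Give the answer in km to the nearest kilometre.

CR7→STA-23: c = 0.072436 rad, d = 461.20 km
STA-23→CS2: c = 0.410790 rad, d = 2615.50 km
CS2→IC-92: c = 0.047648 rad, d = 303.38 km
Total = 461.20 + 2615.50 + 303.38 = 3380.08 km

3380 km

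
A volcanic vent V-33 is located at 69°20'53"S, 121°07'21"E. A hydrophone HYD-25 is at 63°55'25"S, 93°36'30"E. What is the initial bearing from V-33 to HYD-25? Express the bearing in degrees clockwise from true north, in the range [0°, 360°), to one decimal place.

V-33: φ = -69.34806°, λ = +121.12250°
HYD-25: φ = -63.92361°, λ = +93.60833°
Δλ = -27.5142°
y = sin Δλ · cos φ₂ = -0.203067
x = cos φ₁ sin φ₂ − sin φ₁ cos φ₂ cos Δλ = 0.048011
θ = atan2(y, x) = -76.6978° → 283.3022° (mod 360°)

283.3°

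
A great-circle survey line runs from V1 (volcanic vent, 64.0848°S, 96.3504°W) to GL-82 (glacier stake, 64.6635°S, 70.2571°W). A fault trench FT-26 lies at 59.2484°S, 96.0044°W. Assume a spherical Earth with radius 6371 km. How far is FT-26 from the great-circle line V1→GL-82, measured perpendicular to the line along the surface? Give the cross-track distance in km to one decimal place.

525.1 km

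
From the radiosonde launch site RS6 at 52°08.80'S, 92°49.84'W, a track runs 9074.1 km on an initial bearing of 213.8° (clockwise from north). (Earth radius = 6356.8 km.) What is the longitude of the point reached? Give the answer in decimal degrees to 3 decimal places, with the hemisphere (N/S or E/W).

131.595°E

RS6: φ = -52.14667°, λ = -92.83067°
δ = d/R = 9074.1/6356.8 = 1.427464 rad
φ₂ = arcsin(sin φ₁ cos δ + cos φ₁ sin δ cos θ)
   = arcsin(-0.78958·0.14284 + 0.61364·0.98975·-0.83098) = -38.13266°
λ₂ = λ₁ + atan2(sin θ sin δ cos φ₁, cos δ − sin φ₁ sin φ₂) = 131.59459°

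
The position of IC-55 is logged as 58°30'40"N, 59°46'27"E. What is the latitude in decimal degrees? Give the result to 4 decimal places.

58.5111°N

58° + 30′/60 + 40″/3600 = 58 + 0.50000 + 0.01111 = 58.5111°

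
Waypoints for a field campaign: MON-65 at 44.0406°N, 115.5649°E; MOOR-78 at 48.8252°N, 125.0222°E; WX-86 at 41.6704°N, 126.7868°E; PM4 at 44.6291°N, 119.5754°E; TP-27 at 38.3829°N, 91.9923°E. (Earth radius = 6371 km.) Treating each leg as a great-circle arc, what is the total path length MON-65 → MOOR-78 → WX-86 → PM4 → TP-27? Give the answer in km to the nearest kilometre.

MON-65→MOOR-78: c = 0.140950 rad, d = 897.99 km
MOOR-78→WX-86: c = 0.126734 rad, d = 807.42 km
WX-86→PM4: c = 0.105292 rad, d = 670.82 km
PM4→TP-27: c = 0.374592 rad, d = 2386.53 km
Total = 897.99 + 807.42 + 670.82 + 2386.53 = 4762.76 km

4763 km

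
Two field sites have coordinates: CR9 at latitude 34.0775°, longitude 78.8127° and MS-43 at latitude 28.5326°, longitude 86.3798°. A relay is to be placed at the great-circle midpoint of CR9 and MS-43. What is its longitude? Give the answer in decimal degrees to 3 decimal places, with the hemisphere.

Bx = cos φ₂ cos Δλ = 0.870895,  By = cos φ₂ sin Δλ = 0.115693
φₘ = atan2(sin φ₁ + sin φ₂, √((cos φ₁ + Bx)² + By²)) = 31.36053°
λₘ = λ₁ + atan2(By, cos φ₁ + Bx) = 82.70784°

82.708°E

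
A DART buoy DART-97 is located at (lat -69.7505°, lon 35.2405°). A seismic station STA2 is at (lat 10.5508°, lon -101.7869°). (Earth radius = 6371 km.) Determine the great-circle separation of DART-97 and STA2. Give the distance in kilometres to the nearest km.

Δφ = 80.3013°,  Δλ = -137.0274°
a = sin²(Δφ/2) + cos φ₁ cos φ₂ sin²(Δλ/2) = 0.710375
c = 2·arcsin(√a) = 2.005068 rad = 114.8819°
d = R·c = 6371 × 2.005068 = 12774.3 km

12774 km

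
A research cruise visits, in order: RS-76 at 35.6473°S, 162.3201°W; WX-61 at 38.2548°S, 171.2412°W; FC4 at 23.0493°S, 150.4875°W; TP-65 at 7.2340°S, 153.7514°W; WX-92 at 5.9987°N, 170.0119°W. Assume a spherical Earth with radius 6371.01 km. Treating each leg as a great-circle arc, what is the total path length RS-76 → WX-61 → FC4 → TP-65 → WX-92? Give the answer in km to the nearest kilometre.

RS-76→WX-61: c = 0.132421 rad, d = 843.66 km
WX-61→FC4: c = 0.407524 rad, d = 2596.34 km
FC4→TP-65: c = 0.281411 rad, d = 1792.87 km
TP-65→WX-92: c = 0.365395 rad, d = 2327.94 km
Total = 843.66 + 2596.34 + 1792.87 + 2327.94 = 7560.80 km

7561 km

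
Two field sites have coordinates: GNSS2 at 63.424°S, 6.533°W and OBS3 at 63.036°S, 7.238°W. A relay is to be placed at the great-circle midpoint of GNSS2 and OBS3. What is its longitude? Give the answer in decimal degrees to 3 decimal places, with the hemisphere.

Bx = cos φ₂ cos Δλ = 0.453396,  By = cos φ₂ sin Δλ = -0.005579
φₘ = atan2(sin φ₁ + sin φ₂, √((cos φ₁ + Bx)² + By²)) = -63.23044°
λₘ = λ₁ + atan2(By, cos φ₁ + Bx) = -6.88787°

6.888°W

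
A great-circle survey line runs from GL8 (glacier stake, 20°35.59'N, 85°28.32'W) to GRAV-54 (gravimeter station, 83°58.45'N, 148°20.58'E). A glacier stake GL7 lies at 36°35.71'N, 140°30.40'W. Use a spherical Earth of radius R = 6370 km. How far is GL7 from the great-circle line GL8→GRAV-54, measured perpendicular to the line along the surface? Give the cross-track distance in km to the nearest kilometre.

GL8: φ = +20.59317°, λ = -85.47200°
GRAV-54: φ = +83.97417°, λ = +148.34300°
GL7: φ = +36.59517°, λ = -140.50667°
δ₁₃ = central angle GL8→GL7 = 0.875785 rad  (haversine)
θ₁₃ = bearing GL8→GL7 = 301.057°,  θ₁₂ = bearing GL8→GRAV-54 = 354.918°
dₓₜ = R·arcsin(sin δ₁₃ · sin(θ₁₃ − θ₁₂)) = 6370·arcsin(0.76805·sin(-53.861°)) = -4262.032 km
|dₓₜ| = 4262.032 km

4262 km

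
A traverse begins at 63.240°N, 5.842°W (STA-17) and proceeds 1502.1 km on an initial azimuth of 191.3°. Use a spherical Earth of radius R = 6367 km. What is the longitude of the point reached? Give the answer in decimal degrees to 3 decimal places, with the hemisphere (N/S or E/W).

9.920°W

δ = d/R = 1502.1/6367 = 0.235920 rad
φ₂ = arcsin(sin φ₁ cos δ + cos φ₁ sin δ cos θ)
   = arcsin(0.89290·0.97230 + 0.45025·0.23374·-0.98061) = 49.90395°
λ₂ = λ₁ + atan2(sin θ sin δ cos φ₁, cos δ − sin φ₁ sin φ₂) = -9.91975°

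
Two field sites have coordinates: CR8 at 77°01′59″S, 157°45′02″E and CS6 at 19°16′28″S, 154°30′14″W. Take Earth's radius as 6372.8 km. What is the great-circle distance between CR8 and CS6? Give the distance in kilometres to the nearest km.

6935 km

CR8: φ = -77.03306°, λ = +157.75056°
CS6: φ = -19.27444°, λ = -154.50389°
Δφ = 57.7586°,  Δλ = 47.7456°
a = sin²(Δφ/2) + cos φ₁ cos φ₂ sin²(Δλ/2) = 0.267948
c = 2·arcsin(√a) = 1.088175 rad = 62.3478°
d = R·c = 6372.8 × 1.088175 = 6934.7 km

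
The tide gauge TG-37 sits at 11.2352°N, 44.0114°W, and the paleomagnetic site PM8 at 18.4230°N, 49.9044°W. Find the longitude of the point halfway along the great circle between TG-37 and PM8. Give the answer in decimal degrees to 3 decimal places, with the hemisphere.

46.909°W

Bx = cos φ₂ cos Δλ = 0.943735,  By = cos φ₂ sin Δλ = -0.097409
φₘ = atan2(sin φ₁ + sin φ₂, √((cos φ₁ + Bx)² + By²)) = 14.84786°
λₘ = λ₁ + atan2(By, cos φ₁ + Bx) = -46.90886°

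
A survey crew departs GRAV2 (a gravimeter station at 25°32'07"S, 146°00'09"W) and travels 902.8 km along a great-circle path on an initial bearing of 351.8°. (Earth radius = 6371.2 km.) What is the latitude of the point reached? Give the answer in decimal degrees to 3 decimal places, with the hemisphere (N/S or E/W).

GRAV2: φ = -25.53528°, λ = -146.00250°
δ = d/R = 902.8/6371.2 = 0.141700 rad
φ₂ = arcsin(sin φ₁ cos δ + cos φ₁ sin δ cos θ)
   = arcsin(-0.43107·0.98998 + 0.90232·0.14123·0.98978) = -17.49471°
λ₂ = λ₁ + atan2(sin θ sin δ cos φ₁, cos δ − sin φ₁ sin φ₂) = -147.21267°

17.495°S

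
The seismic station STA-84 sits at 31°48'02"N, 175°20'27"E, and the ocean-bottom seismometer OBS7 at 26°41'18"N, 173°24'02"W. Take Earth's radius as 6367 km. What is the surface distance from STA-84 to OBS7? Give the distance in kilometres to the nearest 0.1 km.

1229.6 km

STA-84: φ = +31.80056°, λ = +175.34083°
OBS7: φ = +26.68833°, λ = -173.40056°
Δφ = -5.1122°,  Δλ = 11.2586°
a = sin²(Δφ/2) + cos φ₁ cos φ₂ sin²(Δλ/2) = 0.009295
c = 2·arcsin(√a) = 0.193125 rad = 11.0653°
d = R·c = 6367 × 0.193125 = 1229.6 km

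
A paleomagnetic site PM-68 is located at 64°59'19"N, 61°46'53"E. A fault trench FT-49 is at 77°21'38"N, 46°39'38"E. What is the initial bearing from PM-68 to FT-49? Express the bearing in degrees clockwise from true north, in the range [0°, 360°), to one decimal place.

345.5°

PM-68: φ = +64.98861°, λ = +61.78139°
FT-49: φ = +77.36056°, λ = +46.66056°
Δλ = -15.1208°
y = sin Δλ · cos φ₂ = -0.057079
x = cos φ₁ sin φ₂ − sin φ₁ cos φ₂ cos Δλ = 0.221122
θ = atan2(y, x) = -14.4740° → 345.5260° (mod 360°)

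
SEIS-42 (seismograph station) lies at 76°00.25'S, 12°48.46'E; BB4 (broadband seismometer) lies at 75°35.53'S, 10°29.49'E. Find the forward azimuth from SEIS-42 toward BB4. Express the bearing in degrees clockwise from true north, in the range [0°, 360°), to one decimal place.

SEIS-42: φ = -76.00417°, λ = +12.80767°
BB4: φ = -75.59217°, λ = +10.49150°
Δλ = -2.3162°
y = sin Δλ · cos φ₂ = -0.010056
x = cos φ₁ sin φ₂ − sin φ₁ cos φ₂ cos Δλ = 0.006993
θ = atan2(y, x) = -55.1829° → 304.8171° (mod 360°)

304.8°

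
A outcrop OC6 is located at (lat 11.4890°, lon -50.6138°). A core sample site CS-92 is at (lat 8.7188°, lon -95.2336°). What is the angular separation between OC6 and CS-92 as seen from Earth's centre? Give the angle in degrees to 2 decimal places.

43.97°

Δφ = -2.7702°,  Δλ = -44.6198°
a = sin²(Δφ/2) + cos φ₁ cos φ₂ sin²(Δλ/2) = 0.140173
c = 2·arcsin(√a) = 0.767493 rad = 43.9741°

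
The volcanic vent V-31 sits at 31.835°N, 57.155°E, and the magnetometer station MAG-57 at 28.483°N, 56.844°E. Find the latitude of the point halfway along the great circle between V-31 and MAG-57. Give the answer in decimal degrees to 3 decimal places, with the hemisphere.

30.159°N

Bx = cos φ₂ cos Δλ = 0.878946,  By = cos φ₂ sin Δλ = -0.004771
φₘ = atan2(sin φ₁ + sin φ₂, √((cos φ₁ + Bx)² + By²)) = 30.15909°
λₘ = λ₁ + atan2(By, cos φ₁ + Bx) = 56.99686°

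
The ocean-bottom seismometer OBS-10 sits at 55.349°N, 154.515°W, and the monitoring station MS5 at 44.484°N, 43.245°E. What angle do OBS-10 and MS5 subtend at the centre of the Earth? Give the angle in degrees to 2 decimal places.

79.04°

Δφ = -10.8650°,  Δλ = -162.2400°
a = sin²(Δφ/2) + cos φ₁ cos φ₂ sin²(Δλ/2) = 0.404945
c = 2·arcsin(√a) = 1.379523 rad = 79.0408°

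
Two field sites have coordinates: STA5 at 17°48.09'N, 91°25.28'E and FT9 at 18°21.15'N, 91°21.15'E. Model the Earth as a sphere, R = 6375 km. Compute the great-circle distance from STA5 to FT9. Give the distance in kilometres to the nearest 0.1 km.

61.7 km

STA5: φ = +17.80150°, λ = +91.42133°
FT9: φ = +18.35250°, λ = +91.35250°
Δφ = 0.5510°,  Δλ = -0.0688°
a = sin²(Δφ/2) + cos φ₁ cos φ₂ sin²(Δλ/2) = 0.000023
c = 2·arcsin(√a) = 0.009684 rad = 0.5549°
d = R·c = 6375 × 0.009684 = 61.7 km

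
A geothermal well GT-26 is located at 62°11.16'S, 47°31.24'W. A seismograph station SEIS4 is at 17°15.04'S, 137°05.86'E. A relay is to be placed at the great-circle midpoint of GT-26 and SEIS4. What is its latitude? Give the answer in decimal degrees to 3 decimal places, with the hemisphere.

GT-26: φ = -62.18600°, λ = -47.52067°
SEIS4: φ = -17.25067°, λ = +137.09767°
Bx = cos φ₂ cos Δλ = -0.951916,  By = cos φ₂ sin Δλ = -0.076896
φₘ = atan2(sin φ₁ + sin φ₂, √((cos φ₁ + Bx)² + By²)) = -67.41009°
λₘ = λ₁ + atan2(By, cos φ₁ + Bx) = 141.48277°

67.410°S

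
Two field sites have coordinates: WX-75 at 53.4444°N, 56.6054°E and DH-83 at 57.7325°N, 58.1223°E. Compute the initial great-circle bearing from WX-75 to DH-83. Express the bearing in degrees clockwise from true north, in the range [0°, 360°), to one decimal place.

Δλ = 1.5169°
y = sin Δλ · cos φ₂ = 0.014133
x = cos φ₁ sin φ₂ − sin φ₁ cos φ₂ cos Δλ = 0.074922
θ = atan2(y, x) = 10.6822° → 10.6822° (mod 360°)

10.7°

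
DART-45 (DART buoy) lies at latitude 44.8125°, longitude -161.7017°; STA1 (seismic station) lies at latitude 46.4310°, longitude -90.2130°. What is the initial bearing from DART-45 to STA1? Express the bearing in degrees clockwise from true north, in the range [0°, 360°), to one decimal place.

61.2°

Δλ = 71.4887°
y = sin Δλ · cos φ₂ = 0.653568
x = cos φ₁ sin φ₂ − sin φ₁ cos φ₂ cos Δλ = 0.359780
θ = atan2(y, x) = 61.1678° → 61.1678° (mod 360°)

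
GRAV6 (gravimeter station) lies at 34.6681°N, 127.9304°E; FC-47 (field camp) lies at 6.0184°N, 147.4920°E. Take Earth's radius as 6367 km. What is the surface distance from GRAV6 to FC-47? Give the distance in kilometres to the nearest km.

3763 km

Δφ = -28.6497°,  Δλ = 19.5616°
a = sin²(Δφ/2) + cos φ₁ cos φ₂ sin²(Δλ/2) = 0.084821
c = 2·arcsin(√a) = 0.591046 rad = 33.8644°
d = R·c = 6367 × 0.591046 = 3763.2 km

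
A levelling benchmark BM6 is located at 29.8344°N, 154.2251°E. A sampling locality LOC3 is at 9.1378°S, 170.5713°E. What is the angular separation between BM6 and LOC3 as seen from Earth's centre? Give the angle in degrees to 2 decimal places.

42.03°

Δφ = -38.9722°,  Δλ = 16.3462°
a = sin²(Δφ/2) + cos φ₁ cos φ₂ sin²(Δλ/2) = 0.128584
c = 2·arcsin(√a) = 0.733506 rad = 42.0268°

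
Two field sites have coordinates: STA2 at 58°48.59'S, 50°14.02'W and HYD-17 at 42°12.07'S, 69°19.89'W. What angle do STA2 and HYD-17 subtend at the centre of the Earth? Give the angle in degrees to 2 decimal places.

20.42°

STA2: φ = -58.80983°, λ = -50.23367°
HYD-17: φ = -42.20117°, λ = -69.33150°
Δφ = 16.6087°,  Δλ = -19.0978°
a = sin²(Δφ/2) + cos φ₁ cos φ₂ sin²(Δλ/2) = 0.031418
c = 2·arcsin(√a) = 0.356385 rad = 20.4193°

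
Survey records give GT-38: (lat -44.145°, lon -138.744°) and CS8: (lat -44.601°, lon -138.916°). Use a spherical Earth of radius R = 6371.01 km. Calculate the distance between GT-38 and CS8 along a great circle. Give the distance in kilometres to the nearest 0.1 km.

Δφ = -0.4560°,  Δλ = -0.1720°
a = sin²(Δφ/2) + cos φ₁ cos φ₂ sin²(Δλ/2) = 0.000017
c = 2·arcsin(√a) = 0.008243 rad = 0.4723°
d = R·c = 6371.01 × 0.008243 = 52.5 km

52.5 km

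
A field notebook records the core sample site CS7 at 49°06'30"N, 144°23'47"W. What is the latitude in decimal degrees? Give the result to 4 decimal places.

49.1083°N

49° + 6′/60 + 30″/3600 = 49 + 0.10000 + 0.00833 = 49.1083°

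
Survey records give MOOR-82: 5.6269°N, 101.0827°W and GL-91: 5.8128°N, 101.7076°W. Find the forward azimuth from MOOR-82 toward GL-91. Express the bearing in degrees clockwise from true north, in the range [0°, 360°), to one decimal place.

286.7°

Δλ = -0.6249°
y = sin Δλ · cos φ₂ = -0.010850
x = cos φ₁ sin φ₂ − sin φ₁ cos φ₂ cos Δλ = 0.003250
θ = atan2(y, x) = -73.3236° → 286.6764° (mod 360°)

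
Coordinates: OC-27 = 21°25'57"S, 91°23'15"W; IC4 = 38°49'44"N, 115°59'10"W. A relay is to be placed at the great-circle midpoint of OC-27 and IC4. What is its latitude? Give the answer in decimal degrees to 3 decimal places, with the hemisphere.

OC-27: φ = -21.43250°, λ = -91.38750°
IC4: φ = +38.82889°, λ = -115.98611°
Bx = cos φ₂ cos Δλ = 0.708323,  By = cos φ₂ sin Δλ = -0.324275
φₘ = atan2(sin φ₁ + sin φ₂, √((cos φ₁ + Bx)² + By²)) = 8.89765°
λₘ = λ₁ + atan2(By, cos φ₁ + Bx) = -102.57775°

8.898°N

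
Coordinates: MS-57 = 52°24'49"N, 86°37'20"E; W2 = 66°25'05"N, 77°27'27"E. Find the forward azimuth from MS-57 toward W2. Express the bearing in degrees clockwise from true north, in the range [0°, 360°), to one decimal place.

MS-57: φ = +52.41361°, λ = +86.62222°
W2: φ = +66.41806°, λ = +77.45750°
Δλ = -9.1647°
y = sin Δλ · cos φ₂ = -0.063719
x = cos φ₁ sin φ₂ − sin φ₁ cos φ₂ cos Δλ = 0.246044
θ = atan2(y, x) = -14.5191° → 345.4809° (mod 360°)

345.5°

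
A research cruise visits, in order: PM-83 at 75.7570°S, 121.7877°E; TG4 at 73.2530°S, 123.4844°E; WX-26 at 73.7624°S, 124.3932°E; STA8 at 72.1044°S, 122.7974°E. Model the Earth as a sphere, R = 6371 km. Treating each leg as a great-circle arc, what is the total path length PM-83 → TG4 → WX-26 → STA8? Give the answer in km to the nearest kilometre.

PM-83→TG4: c = 0.044409 rad, d = 282.93 km
TG4→WX-26: c = 0.009966 rad, d = 63.49 km
WX-26→STA8: c = 0.030067 rad, d = 191.56 km
Total = 282.93 + 63.49 + 191.56 = 537.98 km

538 km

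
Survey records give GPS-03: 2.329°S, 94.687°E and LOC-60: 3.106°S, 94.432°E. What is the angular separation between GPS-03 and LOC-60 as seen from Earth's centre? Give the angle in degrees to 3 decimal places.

0.818°

Δφ = -0.7770°,  Δλ = -0.2550°
a = sin²(Δφ/2) + cos φ₁ cos φ₂ sin²(Δλ/2) = 0.000051
c = 2·arcsin(√a) = 0.014271 rad = 0.8177°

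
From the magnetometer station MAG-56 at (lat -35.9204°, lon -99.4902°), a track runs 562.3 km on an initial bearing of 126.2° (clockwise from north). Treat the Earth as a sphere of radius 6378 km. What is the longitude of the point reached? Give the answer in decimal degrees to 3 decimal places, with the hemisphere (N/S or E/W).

δ = d/R = 562.3/6378 = 0.088162 rad
φ₂ = arcsin(sin φ₁ cos δ + cos φ₁ sin δ cos θ)
   = arcsin(-0.58666·0.99612 + 0.80983·0.08805·-0.59061) = -38.79200°
λ₂ = λ₁ + atan2(sin θ sin δ cos φ₁, cos δ − sin φ₁ sin φ₂) = -94.25993°

94.260°W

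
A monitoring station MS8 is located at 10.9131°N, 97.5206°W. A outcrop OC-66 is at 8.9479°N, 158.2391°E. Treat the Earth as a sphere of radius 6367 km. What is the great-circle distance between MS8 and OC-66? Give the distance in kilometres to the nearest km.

Δφ = -1.9652°,  Δλ = -104.2403°
a = sin²(Δφ/2) + cos φ₁ cos φ₂ sin²(Δλ/2) = 0.604577
c = 2·arcsin(√a) = 1.781507 rad = 102.0728°
d = R·c = 6367 × 1.781507 = 11342.9 km

11343 km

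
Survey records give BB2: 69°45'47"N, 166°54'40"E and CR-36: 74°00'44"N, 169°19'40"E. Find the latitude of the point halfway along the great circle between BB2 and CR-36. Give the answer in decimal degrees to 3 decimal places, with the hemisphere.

BB2: φ = +69.76306°, λ = +166.91111°
CR-36: φ = +74.01222°, λ = +169.32778°
Bx = cos φ₂ cos Δλ = 0.275187,  By = cos φ₂ sin Δλ = 0.011614
φₘ = atan2(sin φ₁ + sin φ₂, √((cos φ₁ + Bx)² + By²)) = 71.89136°
λₘ = λ₁ + atan2(By, cos φ₁ + Bx) = 167.98238°

71.891°N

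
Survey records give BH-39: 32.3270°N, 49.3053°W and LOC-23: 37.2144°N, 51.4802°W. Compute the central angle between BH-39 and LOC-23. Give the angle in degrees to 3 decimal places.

5.203°

Δφ = 4.8874°,  Δλ = -2.1749°
a = sin²(Δφ/2) + cos φ₁ cos φ₂ sin²(Δλ/2) = 0.002060
c = 2·arcsin(√a) = 0.090813 rad = 5.2032°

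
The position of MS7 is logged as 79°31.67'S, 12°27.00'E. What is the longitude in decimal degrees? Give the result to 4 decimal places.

12° + 27.00′/60 = 12 + 0.45000 = 12.4500°

12.4500°E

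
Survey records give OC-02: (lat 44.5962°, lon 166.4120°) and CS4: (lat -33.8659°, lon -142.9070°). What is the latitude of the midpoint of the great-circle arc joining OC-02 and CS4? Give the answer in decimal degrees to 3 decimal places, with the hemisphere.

5.929°N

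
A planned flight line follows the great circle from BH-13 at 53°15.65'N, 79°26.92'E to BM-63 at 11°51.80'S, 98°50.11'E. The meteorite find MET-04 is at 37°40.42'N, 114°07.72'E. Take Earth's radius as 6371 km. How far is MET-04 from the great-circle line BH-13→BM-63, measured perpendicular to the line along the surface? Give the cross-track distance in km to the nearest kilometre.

BH-13: φ = +53.26083°, λ = +79.44867°
BM-63: φ = -11.86333°, λ = +98.83517°
MET-04: φ = +37.67367°, λ = +114.12867°
δ₁₃ = central angle BH-13→MET-04 = 0.496805 rad  (haversine)
θ₁₃ = bearing BH-13→MET-04 = 109.108°,  θ₁₂ = bearing BH-13→BM-63 = 159.367°
dₓₜ = R·arcsin(sin δ₁₃ · sin(θ₁₃ − θ₁₂)) = 6371·arcsin(0.47662·sin(-50.260°)) = -2390.660 km
|dₓₜ| = 2390.660 km

2391 km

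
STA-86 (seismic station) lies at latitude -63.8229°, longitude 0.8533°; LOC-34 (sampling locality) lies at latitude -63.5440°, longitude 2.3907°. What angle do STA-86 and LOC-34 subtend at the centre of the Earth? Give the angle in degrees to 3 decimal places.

0.736°

Δφ = 0.2789°,  Δλ = 1.5374°
a = sin²(Δφ/2) + cos φ₁ cos φ₂ sin²(Δλ/2) = 0.000041
c = 2·arcsin(√a) = 0.012853 rad = 0.7364°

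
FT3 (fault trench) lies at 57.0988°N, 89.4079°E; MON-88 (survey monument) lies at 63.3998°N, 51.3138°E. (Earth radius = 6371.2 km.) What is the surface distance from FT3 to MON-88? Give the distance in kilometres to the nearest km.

Δφ = 6.3010°,  Δλ = -38.0941°
a = sin²(Δφ/2) + cos φ₁ cos φ₂ sin²(Δλ/2) = 0.028924
c = 2·arcsin(√a) = 0.341801 rad = 19.5837°
d = R·c = 6371.2 × 0.341801 = 2177.7 km

2178 km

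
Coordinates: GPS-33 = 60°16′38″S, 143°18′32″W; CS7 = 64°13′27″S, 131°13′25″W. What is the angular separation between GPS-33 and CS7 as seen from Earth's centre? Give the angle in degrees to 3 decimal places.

GPS-33: φ = -60.27722°, λ = -143.30889°
CS7: φ = -64.22417°, λ = -131.22361°
Δφ = -3.9469°,  Δλ = 12.0853°
a = sin²(Δφ/2) + cos φ₁ cos φ₂ sin²(Δλ/2) = 0.003575
c = 2·arcsin(√a) = 0.119655 rad = 6.8557°

6.856°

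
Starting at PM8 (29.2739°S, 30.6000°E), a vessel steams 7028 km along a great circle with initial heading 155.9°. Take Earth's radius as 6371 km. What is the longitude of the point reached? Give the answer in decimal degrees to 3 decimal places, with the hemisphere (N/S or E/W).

121.416°E

δ = d/R = 7028/6371 = 1.103124 rad
φ₂ = arcsin(sin φ₁ cos δ + cos φ₁ sin δ cos θ)
   = arcsin(-0.48899·0.45081 + 0.87229·0.89262·-0.91283) = -68.62190°
λ₂ = λ₁ + atan2(sin θ sin δ cos φ₁, cos δ − sin φ₁ sin φ₂) = 121.41638°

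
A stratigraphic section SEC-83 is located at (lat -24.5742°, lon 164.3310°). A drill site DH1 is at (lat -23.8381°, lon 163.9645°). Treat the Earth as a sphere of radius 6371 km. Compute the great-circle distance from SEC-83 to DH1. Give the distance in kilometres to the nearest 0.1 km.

89.9 km

Δφ = 0.7361°,  Δλ = -0.3665°
a = sin²(Δφ/2) + cos φ₁ cos φ₂ sin²(Δλ/2) = 0.000050
c = 2·arcsin(√a) = 0.014110 rad = 0.8084°
d = R·c = 6371 × 0.014110 = 89.9 km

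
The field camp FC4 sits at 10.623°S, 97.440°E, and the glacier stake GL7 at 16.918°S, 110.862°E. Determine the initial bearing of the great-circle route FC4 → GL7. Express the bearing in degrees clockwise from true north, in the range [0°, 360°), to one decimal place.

117.3°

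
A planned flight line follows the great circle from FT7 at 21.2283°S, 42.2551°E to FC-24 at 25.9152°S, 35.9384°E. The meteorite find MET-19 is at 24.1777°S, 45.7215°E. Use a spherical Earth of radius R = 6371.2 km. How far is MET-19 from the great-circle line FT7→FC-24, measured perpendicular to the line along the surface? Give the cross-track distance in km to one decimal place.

480.6 km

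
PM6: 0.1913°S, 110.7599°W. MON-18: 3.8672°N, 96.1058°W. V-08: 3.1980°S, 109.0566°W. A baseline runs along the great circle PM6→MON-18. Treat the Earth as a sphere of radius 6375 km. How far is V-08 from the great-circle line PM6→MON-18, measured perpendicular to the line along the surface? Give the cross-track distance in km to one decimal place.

373.2 km

δ₁₃ = central angle PM6→V-08 = 0.060304 rad  (haversine)
θ₁₃ = bearing PM6→V-08 = 150.500°,  θ₁₂ = bearing PM6→MON-18 = 74.359°
dₓₜ = R·arcsin(sin δ₁₃ · sin(θ₁₃ − θ₁₂)) = 6375·arcsin(0.06027·sin(76.140°)) = 373.234 km
|dₓₜ| = 373.234 km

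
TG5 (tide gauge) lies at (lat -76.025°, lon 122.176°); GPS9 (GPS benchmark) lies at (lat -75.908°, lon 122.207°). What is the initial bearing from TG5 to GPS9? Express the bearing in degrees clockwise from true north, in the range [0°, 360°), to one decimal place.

3.7°

Δλ = 0.0310°
y = sin Δλ · cos φ₂ = 0.000132
x = cos φ₁ sin φ₂ − sin φ₁ cos φ₂ cos Δλ = 0.002042
θ = atan2(y, x) = 3.6912° → 3.6912° (mod 360°)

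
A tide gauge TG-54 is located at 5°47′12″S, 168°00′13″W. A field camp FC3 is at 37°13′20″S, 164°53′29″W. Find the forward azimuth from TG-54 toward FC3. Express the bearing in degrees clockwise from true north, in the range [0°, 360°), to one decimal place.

175.3°

TG-54: φ = -5.78667°, λ = -168.00361°
FC3: φ = -37.22222°, λ = -164.89139°
Δλ = 3.1122°
y = sin Δλ · cos φ₂ = 0.043232
x = cos φ₁ sin φ₂ − sin φ₁ cos φ₂ cos Δλ = -0.521658
θ = atan2(y, x) = 175.2624° → 175.2624° (mod 360°)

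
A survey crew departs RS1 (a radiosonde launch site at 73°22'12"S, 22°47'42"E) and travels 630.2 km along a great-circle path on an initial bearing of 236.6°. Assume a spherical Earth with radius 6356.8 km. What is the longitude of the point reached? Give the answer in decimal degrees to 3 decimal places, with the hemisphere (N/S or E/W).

RS1: φ = -73.37000°, λ = +22.79500°
δ = d/R = 630.2/6356.8 = 0.099138 rad
φ₂ = arcsin(sin φ₁ cos δ + cos φ₁ sin δ cos θ)
   = arcsin(-0.95817·0.99509 + 0.28619·0.09898·-0.55048) = -75.71049°
λ₂ = λ₁ + atan2(sin θ sin δ cos φ₁, cos δ − sin φ₁ sin φ₂) = 3.23618°

3.236°E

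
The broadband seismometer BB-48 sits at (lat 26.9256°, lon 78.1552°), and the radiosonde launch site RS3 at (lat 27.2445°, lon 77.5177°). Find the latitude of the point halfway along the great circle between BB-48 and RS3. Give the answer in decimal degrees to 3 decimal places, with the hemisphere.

Bx = cos φ₂ cos Δλ = 0.889006,  By = cos φ₂ sin Δλ = -0.009892
φₘ = atan2(sin φ₁ + sin φ₂, √((cos φ₁ + Bx)² + By²)) = 27.08541°
λₘ = λ₁ + atan2(By, cos φ₁ + Bx) = 77.83690°

27.085°N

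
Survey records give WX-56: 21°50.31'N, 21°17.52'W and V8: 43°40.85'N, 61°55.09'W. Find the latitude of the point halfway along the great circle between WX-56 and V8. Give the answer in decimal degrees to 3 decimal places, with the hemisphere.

WX-56: φ = +21.83850°, λ = -21.29200°
V8: φ = +43.68083°, λ = -61.91817°
Bx = cos φ₂ cos Δλ = 0.548889,  By = cos φ₂ sin Δλ = -0.470889
φₘ = atan2(sin φ₁ + sin φ₂, √((cos φ₁ + Bx)² + By²)) = 34.42703°
λₘ = λ₁ + atan2(By, cos φ₁ + Bx) = -38.97365°

34.427°N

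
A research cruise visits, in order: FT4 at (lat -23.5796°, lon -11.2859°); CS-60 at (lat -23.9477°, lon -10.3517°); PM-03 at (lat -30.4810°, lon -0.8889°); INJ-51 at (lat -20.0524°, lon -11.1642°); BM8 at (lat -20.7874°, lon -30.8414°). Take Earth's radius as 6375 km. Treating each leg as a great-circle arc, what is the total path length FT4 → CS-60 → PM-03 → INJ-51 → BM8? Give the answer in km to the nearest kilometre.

FT4→CS-60: c = 0.016247 rad, d = 103.57 km
CS-60→PM-03: c = 0.185801 rad, d = 1184.48 km
PM-03→INJ-51: c = 0.243510 rad, d = 1552.38 km
INJ-51→BM8: c = 0.321909 rad, d = 2052.17 km
Total = 103.57 + 1184.48 + 1552.38 + 2052.17 = 4892.60 km

4893 km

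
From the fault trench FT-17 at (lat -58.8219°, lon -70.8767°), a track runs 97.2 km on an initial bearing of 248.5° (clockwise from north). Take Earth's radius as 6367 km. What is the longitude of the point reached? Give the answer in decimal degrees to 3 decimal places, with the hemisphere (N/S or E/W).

72.463°W

δ = d/R = 97.2/6367 = 0.015266 rad
φ₂ = arcsin(sin φ₁ cos δ + cos φ₁ sin δ cos θ)
   = arcsin(-0.85556·0.99988 + 0.51770·0.01527·-0.36650) = -59.13282°
λ₂ = λ₁ + atan2(sin θ sin δ cos φ₁, cos δ − sin φ₁ sin φ₂) = -72.46309°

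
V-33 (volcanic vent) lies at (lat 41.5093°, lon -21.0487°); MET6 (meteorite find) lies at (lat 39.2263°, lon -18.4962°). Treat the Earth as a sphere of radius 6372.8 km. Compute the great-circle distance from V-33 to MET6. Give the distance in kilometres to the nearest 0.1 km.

333.5 km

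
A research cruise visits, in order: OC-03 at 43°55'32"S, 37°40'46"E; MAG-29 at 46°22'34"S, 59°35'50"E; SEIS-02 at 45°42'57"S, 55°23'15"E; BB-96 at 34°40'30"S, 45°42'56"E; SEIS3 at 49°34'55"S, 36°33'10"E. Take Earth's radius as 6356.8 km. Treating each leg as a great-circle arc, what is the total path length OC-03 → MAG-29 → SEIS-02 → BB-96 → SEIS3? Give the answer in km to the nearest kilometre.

5349 km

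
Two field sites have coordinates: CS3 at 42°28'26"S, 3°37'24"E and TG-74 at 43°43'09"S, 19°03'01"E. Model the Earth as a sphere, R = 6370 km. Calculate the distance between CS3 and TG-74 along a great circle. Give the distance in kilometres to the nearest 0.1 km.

CS3: φ = -42.47389°, λ = +3.62333°
TG-74: φ = -43.71917°, λ = +19.05028°
Δφ = -1.2453°,  Δλ = 15.4269°
a = sin²(Δφ/2) + cos φ₁ cos φ₂ sin²(Δλ/2) = 0.009721
c = 2·arcsin(√a) = 0.197515 rad = 11.3168°
d = R·c = 6370 × 0.197515 = 1258.2 km

1258.2 km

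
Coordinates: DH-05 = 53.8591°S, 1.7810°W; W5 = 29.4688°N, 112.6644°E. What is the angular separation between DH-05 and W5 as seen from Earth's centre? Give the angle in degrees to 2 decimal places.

Δφ = 83.3279°,  Δλ = 114.4454°
a = sin²(Δφ/2) + cos φ₁ cos φ₂ sin²(Δλ/2) = 0.804885
c = 2·arcsin(√a) = 2.226567 rad = 127.5729°

127.57°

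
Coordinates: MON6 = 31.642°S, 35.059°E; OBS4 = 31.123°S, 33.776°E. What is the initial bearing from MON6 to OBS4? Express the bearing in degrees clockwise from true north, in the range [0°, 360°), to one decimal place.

295.0°

Δλ = -1.2830°
y = sin Δλ · cos φ₂ = -0.019168
x = cos φ₁ sin φ₂ − sin φ₁ cos φ₂ cos Δλ = 0.008946
θ = atan2(y, x) = -64.9817° → 295.0183° (mod 360°)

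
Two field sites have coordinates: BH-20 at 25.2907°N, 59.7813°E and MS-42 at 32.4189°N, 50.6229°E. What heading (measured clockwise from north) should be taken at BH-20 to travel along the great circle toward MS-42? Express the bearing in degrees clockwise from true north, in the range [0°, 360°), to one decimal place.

Δλ = -9.1584°
y = sin Δλ · cos φ₂ = -0.134359
x = cos φ₁ sin φ₂ − sin φ₁ cos φ₂ cos Δλ = 0.128687
θ = atan2(y, x) = -46.2352° → 313.7648° (mod 360°)

313.8°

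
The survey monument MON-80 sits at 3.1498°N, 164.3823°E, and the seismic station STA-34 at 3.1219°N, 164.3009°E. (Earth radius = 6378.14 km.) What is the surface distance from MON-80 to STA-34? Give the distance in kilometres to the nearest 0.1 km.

9.6 km

Δφ = -0.0279°,  Δλ = -0.0814°
a = sin²(Δφ/2) + cos φ₁ cos φ₂ sin²(Δλ/2) = 0.000001
c = 2·arcsin(√a) = 0.001500 rad = 0.0859°
d = R·c = 6378.14 × 0.001500 = 9.6 km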